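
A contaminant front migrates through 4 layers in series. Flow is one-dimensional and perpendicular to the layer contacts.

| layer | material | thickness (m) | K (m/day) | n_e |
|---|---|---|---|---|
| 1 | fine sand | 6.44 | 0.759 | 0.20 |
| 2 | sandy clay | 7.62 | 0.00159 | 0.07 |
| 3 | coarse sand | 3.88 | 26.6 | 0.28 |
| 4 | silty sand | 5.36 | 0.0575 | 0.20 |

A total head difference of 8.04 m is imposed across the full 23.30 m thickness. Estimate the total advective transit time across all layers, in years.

With flow normal to the layers, continuity requires the same specific discharge q through every layer.
Σ(b_i/K_i) = 6.44/0.759 + 7.62/0.00159 + 3.88/26.6 + 5.36/0.0575 = 4894 d.
q = Δh / Σ(b_i/K_i) = 8.04 / 4894 = 0.001643 m/day.
In each layer the seepage velocity is v_i = q/n_i, so the layer transit time is t_i = b_i·n_i / q:
  layer 1 (fine sand): t_1 = 6.44 × 0.20 / 0.001643 = 784.1 d
  layer 2 (sandy clay): t_2 = 7.62 × 0.07 / 0.001643 = 324.7 d
  layer 3 (coarse sand): t_3 = 3.88 × 0.28 / 0.001643 = 661.3 d
  layer 4 (silty sand): t_4 = 5.36 × 0.20 / 0.001643 = 652.6 d
Total t = Σ t_i = 2423 days = 6.633 years.

6.63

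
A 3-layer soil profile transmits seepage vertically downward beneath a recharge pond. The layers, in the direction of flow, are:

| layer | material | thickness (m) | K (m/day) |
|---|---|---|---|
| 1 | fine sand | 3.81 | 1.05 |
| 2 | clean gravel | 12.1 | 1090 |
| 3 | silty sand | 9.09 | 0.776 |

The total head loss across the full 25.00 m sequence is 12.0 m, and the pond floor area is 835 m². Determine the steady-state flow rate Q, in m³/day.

653

Flow is perpendicular to layering, so the layers act in series and the equivalent K is the thickness-weighted harmonic mean.
Total thickness L = 3.81 + 12.1 + 9.09 = 25.00 m.
Σ(b_i/K_i) = 3.81/1.05 + 12.1/1090 + 9.09/0.776 = 15.35 d.
K_eq = L / Σ(b_i/K_i) = 25.00 / 15.35 = 1.628 m/day.
Q = K_eq · A · (Δh/L) = 1.628 × 835 × (12.0/25.00) = 652.6 m³/day.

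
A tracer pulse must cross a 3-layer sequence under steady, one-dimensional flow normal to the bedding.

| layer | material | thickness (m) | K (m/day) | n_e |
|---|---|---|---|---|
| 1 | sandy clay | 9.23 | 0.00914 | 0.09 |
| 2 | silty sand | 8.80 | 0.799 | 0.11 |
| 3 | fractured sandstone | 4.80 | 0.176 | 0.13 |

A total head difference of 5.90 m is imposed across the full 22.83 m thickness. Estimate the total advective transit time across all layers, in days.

With flow normal to the layers, continuity requires the same specific discharge q through every layer.
Σ(b_i/K_i) = 9.23/0.00914 + 8.80/0.799 + 4.80/0.176 = 1048 d.
q = Δh / Σ(b_i/K_i) = 5.90 / 1048 = 0.005629 m/day.
In each layer the seepage velocity is v_i = q/n_i, so the layer transit time is t_i = b_i·n_i / q:
  layer 1 (sandy clay): t_1 = 9.23 × 0.09 / 0.005629 = 147.6 d
  layer 2 (silty sand): t_2 = 8.80 × 0.11 / 0.005629 = 172.0 d
  layer 3 (fractured sandstone): t_3 = 4.80 × 0.13 / 0.005629 = 110.9 d
Total t = Σ t_i = 430.4 days.

430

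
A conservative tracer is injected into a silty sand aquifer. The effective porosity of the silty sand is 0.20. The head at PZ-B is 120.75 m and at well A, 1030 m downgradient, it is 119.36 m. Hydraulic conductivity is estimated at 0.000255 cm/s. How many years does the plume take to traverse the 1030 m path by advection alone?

Convert K: 0.000255 cm/s × 864 = 0.2203 m/day.
Hydraulic gradient i = (120.75 − 119.36) / 1030 = 1.39 / 1030 = 0.001350.
Darcy flux q = K · i = 0.2203 × 0.001350 = 0.0002973 m/day.
Seepage velocity v = q / n_e = 0.0002973 / 0.20 = 0.001487 m/day.
Travel time t = L / v = 1030 / 0.001487 = 6.928e+05 days = 1897 years.

1900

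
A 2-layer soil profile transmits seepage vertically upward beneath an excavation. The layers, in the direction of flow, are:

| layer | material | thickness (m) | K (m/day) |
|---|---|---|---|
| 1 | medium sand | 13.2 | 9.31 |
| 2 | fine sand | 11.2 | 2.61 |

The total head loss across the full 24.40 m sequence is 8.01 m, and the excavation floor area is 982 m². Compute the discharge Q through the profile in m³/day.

Flow is perpendicular to layering, so the layers act in series and the equivalent K is the thickness-weighted harmonic mean.
Total thickness L = 13.2 + 11.2 = 24.40 m.
Σ(b_i/K_i) = 13.2/9.31 + 11.2/2.61 = 5.709 d.
K_eq = L / Σ(b_i/K_i) = 24.40 / 5.709 = 4.274 m/day.
Q = K_eq · A · (Δh/L) = 4.274 × 982 × (8.01/24.40) = 1378 m³/day.

1380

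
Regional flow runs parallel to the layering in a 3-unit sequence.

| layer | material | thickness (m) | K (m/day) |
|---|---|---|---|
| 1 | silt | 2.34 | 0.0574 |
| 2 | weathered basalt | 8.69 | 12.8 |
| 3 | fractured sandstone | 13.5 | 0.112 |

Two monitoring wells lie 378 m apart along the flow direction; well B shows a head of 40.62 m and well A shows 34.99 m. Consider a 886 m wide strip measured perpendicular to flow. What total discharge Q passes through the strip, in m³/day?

Flow is parallel to layering, so each bed carries its own Darcy discharge and the transmissivities add.
Σ(K_i·b_i) = 0.0574×2.34 + 12.8×8.69 + 0.112×13.5 = 112.9 m²/day.
Hydraulic gradient i = (40.62 − 34.99) / 378 = 5.63 / 378 = 0.01489.
Q = Σ(K_i·b_i) · W · i = 112.9 × 886 × 0.01489 = 1490 m³/day.

1490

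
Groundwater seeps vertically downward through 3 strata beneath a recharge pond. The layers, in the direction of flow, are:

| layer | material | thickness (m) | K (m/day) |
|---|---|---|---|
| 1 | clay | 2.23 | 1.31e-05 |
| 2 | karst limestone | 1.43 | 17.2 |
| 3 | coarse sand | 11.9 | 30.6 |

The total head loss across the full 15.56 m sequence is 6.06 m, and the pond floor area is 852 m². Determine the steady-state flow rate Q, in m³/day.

Flow is perpendicular to layering, so the layers act in series and the equivalent K is the thickness-weighted harmonic mean.
Total thickness L = 2.23 + 1.43 + 11.9 = 15.56 m.
Σ(b_i/K_i) = 2.23/1.31e-05 + 1.43/17.2 + 11.9/30.6 = 1.702e+05 d.
K_eq = L / Σ(b_i/K_i) = 15.56 / 1.702e+05 = 9.141e-05 m/day.
Q = K_eq · A · (Δh/L) = 9.141e-05 × 852 × (6.06/15.56) = 0.03033 m³/day.

0.0303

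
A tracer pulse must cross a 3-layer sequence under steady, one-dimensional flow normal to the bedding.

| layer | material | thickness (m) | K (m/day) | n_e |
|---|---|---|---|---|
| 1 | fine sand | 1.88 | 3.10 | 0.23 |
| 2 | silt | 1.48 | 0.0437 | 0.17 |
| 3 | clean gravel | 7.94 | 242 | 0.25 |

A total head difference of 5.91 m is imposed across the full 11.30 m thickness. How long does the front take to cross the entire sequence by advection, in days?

With flow normal to the layers, continuity requires the same specific discharge q through every layer.
Σ(b_i/K_i) = 1.88/3.10 + 1.48/0.0437 + 7.94/242 = 34.51 d.
q = Δh / Σ(b_i/K_i) = 5.91 / 34.51 = 0.1713 m/day.
In each layer the seepage velocity is v_i = q/n_i, so the layer transit time is t_i = b_i·n_i / q:
  layer 1 (fine sand): t_1 = 1.88 × 0.23 / 0.1713 = 2.525 d
  layer 2 (silt): t_2 = 1.48 × 0.17 / 0.1713 = 1.469 d
  layer 3 (clean gravel): t_3 = 7.94 × 0.25 / 0.1713 = 11.59 d
Total t = Σ t_i = 15.58 days.

15.6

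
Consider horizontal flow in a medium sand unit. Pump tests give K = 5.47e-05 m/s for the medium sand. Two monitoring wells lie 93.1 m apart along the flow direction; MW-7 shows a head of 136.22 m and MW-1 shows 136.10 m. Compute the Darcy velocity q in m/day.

0.00609

Convert K: 5.47e-05 m/s × 86400 = 4.726 m/day.
Hydraulic gradient i = (136.22 − 136.10) / 93.1 = 0.12 / 93.1 = 0.001289.
Specific discharge q = K · i = 4.726 × 0.001289 = 0.006092 m/day.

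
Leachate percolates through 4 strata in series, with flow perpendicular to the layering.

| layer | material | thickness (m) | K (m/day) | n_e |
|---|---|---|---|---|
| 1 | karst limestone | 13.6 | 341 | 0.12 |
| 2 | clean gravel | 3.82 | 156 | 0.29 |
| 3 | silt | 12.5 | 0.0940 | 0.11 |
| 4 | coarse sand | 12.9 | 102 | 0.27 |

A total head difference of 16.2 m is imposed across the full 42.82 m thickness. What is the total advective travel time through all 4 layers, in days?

62.5

With flow normal to the layers, continuity requires the same specific discharge q through every layer.
Σ(b_i/K_i) = 13.6/341 + 3.82/156 + 12.5/0.0940 + 12.9/102 = 133.2 d.
q = Δh / Σ(b_i/K_i) = 16.2 / 133.2 = 0.1216 m/day.
In each layer the seepage velocity is v_i = q/n_i, so the layer transit time is t_i = b_i·n_i / q:
  layer 1 (karst limestone): t_1 = 13.6 × 0.12 / 0.1216 = 13.42 d
  layer 2 (clean gravel): t_2 = 3.82 × 0.29 / 0.1216 = 9.106 d
  layer 3 (silt): t_3 = 12.5 × 0.11 / 0.1216 = 11.30 d
  layer 4 (coarse sand): t_4 = 12.9 × 0.27 / 0.1216 = 28.63 d
Total t = Σ t_i = 62.46 days.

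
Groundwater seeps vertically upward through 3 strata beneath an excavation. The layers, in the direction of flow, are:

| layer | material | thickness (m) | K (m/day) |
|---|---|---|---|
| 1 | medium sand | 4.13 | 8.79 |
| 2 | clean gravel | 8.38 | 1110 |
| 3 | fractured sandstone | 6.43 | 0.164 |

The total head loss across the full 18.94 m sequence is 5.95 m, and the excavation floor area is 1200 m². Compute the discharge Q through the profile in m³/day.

180

Flow is perpendicular to layering, so the layers act in series and the equivalent K is the thickness-weighted harmonic mean.
Total thickness L = 4.13 + 8.38 + 6.43 = 18.94 m.
Σ(b_i/K_i) = 4.13/8.79 + 8.38/1110 + 6.43/0.164 = 39.68 d.
K_eq = L / Σ(b_i/K_i) = 18.94 / 39.68 = 0.4773 m/day.
Q = K_eq · A · (Δh/L) = 0.4773 × 1200 × (5.95/18.94) = 179.9 m³/day.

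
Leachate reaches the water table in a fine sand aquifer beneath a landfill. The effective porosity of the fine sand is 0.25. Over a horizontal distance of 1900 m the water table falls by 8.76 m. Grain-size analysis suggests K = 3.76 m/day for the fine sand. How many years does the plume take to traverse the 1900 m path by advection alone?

Hydraulic gradient i = Δh / L = 8.76 / 1900 = 0.004611.
Darcy flux q = K · i = 3.760 × 0.004611 = 0.01734 m/day.
Seepage velocity v = q / n_e = 0.01734 / 0.25 = 0.06934 m/day.
Travel time t = L / v = 1900 / 0.06934 = 27400 days = 75.02 years.

75.0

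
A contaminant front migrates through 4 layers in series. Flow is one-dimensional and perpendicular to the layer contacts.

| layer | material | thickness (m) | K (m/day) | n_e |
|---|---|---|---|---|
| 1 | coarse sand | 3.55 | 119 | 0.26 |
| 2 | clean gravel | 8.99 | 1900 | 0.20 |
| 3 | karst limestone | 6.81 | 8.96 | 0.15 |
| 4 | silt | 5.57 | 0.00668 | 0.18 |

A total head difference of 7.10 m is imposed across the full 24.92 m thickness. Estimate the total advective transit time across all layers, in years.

With flow normal to the layers, continuity requires the same specific discharge q through every layer.
Σ(b_i/K_i) = 3.55/119 + 8.99/1900 + 6.81/8.96 + 5.57/0.00668 = 834.6 d.
q = Δh / Σ(b_i/K_i) = 7.10 / 834.6 = 0.008507 m/day.
In each layer the seepage velocity is v_i = q/n_i, so the layer transit time is t_i = b_i·n_i / q:
  layer 1 (coarse sand): t_1 = 3.55 × 0.26 / 0.008507 = 108.5 d
  layer 2 (clean gravel): t_2 = 8.99 × 0.20 / 0.008507 = 211.4 d
  layer 3 (karst limestone): t_3 = 6.81 × 0.15 / 0.008507 = 120.1 d
  layer 4 (silt): t_4 = 5.57 × 0.18 / 0.008507 = 117.9 d
Total t = Σ t_i = 557.8 days = 1.527 years.

1.53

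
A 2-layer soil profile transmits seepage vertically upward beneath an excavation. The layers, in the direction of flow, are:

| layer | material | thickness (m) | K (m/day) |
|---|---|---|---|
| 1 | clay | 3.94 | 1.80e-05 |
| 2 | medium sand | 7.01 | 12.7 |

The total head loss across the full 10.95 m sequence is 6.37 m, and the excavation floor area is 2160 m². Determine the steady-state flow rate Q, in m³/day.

Flow is perpendicular to layering, so the layers act in series and the equivalent K is the thickness-weighted harmonic mean.
Total thickness L = 3.94 + 7.01 = 10.95 m.
Σ(b_i/K_i) = 3.94/1.80e-05 + 7.01/12.7 = 2.189e+05 d.
K_eq = L / Σ(b_i/K_i) = 10.95 / 2.189e+05 = 5.003e-05 m/day.
Q = K_eq · A · (Δh/L) = 5.003e-05 × 2160 × (6.37/10.95) = 0.06286 m³/day.

0.0629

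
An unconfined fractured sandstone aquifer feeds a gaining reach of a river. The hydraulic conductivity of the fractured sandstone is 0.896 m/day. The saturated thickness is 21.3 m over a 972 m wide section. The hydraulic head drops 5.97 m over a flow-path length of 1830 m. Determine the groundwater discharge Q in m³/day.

Cross-sectional area A = 972 × 21.3 = 20704 m².
Hydraulic gradient i = Δh / L = 5.97 / 1830 = 0.003262.
Darcy's law: Q = K · A · i = 0.8960 × 20704 × 0.003262 = 60.52 m³/day.

60.5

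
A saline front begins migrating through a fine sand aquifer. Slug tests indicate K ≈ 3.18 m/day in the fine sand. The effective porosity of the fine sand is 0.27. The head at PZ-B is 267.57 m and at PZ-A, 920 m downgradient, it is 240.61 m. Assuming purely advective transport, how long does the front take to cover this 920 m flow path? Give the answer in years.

7.30

Hydraulic gradient i = (267.57 − 240.61) / 920 = 26.96 / 920 = 0.02930.
Darcy flux q = K · i = 3.180 × 0.02930 = 0.09319 m/day.
Seepage velocity v = q / n_e = 0.09319 / 0.27 = 0.3451 m/day.
Travel time t = L / v = 920 / 0.3451 = 2666 days = 7.298 years.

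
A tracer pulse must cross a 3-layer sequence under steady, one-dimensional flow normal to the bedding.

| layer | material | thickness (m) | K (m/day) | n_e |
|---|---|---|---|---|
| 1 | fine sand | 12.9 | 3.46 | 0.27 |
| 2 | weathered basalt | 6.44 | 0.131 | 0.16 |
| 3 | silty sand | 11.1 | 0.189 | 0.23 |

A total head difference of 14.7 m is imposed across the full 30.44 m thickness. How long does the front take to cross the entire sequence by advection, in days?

With flow normal to the layers, continuity requires the same specific discharge q through every layer.
Σ(b_i/K_i) = 12.9/3.46 + 6.44/0.131 + 11.1/0.189 = 111.6 d.
q = Δh / Σ(b_i/K_i) = 14.7 / 111.6 = 0.1317 m/day.
In each layer the seepage velocity is v_i = q/n_i, so the layer transit time is t_i = b_i·n_i / q:
  layer 1 (fine sand): t_1 = 12.9 × 0.27 / 0.1317 = 26.45 d
  layer 2 (weathered basalt): t_2 = 6.44 × 0.16 / 0.1317 = 7.824 d
  layer 3 (silty sand): t_3 = 11.1 × 0.23 / 0.1317 = 19.39 d
Total t = Σ t_i = 53.66 days.

53.7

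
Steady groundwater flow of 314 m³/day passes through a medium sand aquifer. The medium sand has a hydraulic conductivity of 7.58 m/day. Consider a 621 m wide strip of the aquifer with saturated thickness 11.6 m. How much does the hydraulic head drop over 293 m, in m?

1.68

Cross-sectional area A = 621 × 11.6 = 7204 m².
From Q = K·A·i, i = Q / (K·A) = 314 / (7.580 × 7204) = 0.005751.
Head loss Δh = i · L = 0.005751 × 293 = 1.685 m.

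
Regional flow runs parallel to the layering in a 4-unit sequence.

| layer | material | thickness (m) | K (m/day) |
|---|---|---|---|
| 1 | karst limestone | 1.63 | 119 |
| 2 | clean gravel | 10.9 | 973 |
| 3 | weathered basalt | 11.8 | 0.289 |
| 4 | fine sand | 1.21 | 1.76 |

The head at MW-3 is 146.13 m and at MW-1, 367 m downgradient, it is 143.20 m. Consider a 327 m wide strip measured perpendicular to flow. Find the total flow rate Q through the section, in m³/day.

28200

Flow is parallel to layering, so each bed carries its own Darcy discharge and the transmissivities add.
Σ(K_i·b_i) = 119×1.63 + 973×10.9 + 0.289×11.8 + 1.76×1.21 = 10805 m²/day.
Hydraulic gradient i = (146.13 − 143.20) / 367 = 2.93 / 367 = 0.007984.
Q = Σ(K_i·b_i) · W · i = 10805 × 327 × 0.007984 = 28209 m³/day.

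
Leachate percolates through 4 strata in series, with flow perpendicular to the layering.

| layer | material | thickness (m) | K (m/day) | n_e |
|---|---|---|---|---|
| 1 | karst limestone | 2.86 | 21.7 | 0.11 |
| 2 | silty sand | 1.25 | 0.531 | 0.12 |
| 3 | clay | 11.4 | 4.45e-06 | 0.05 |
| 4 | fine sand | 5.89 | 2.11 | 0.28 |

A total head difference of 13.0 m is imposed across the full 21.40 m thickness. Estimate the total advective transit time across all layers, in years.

With flow normal to the layers, continuity requires the same specific discharge q through every layer.
Σ(b_i/K_i) = 2.86/21.7 + 1.25/0.531 + 11.4/4.45e-06 + 5.89/2.11 = 2.562e+06 d.
q = Δh / Σ(b_i/K_i) = 13.0 / 2.562e+06 = 5.075e-06 m/day.
In each layer the seepage velocity is v_i = q/n_i, so the layer transit time is t_i = b_i·n_i / q:
  layer 1 (karst limestone): t_1 = 2.86 × 0.11 / 5.075e-06 = 61996 d
  layer 2 (silty sand): t_2 = 1.25 × 0.12 / 5.075e-06 = 29559 d
  layer 3 (clay): t_3 = 11.4 × 0.05 / 5.075e-06 = 1.123e+05 d
  layer 4 (fine sand): t_4 = 5.89 × 0.28 / 5.075e-06 = 3.250e+05 d
Total t = Σ t_i = 5.289e+05 days = 1448 years.

1450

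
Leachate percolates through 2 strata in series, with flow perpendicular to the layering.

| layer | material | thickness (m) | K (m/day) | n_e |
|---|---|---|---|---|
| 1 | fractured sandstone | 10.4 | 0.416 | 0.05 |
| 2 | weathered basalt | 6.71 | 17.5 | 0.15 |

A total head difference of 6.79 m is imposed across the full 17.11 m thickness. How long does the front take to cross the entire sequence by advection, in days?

5.71

With flow normal to the layers, continuity requires the same specific discharge q through every layer.
Σ(b_i/K_i) = 10.4/0.416 + 6.71/17.5 = 25.38 d.
q = Δh / Σ(b_i/K_i) = 6.79 / 25.38 = 0.2675 m/day.
In each layer the seepage velocity is v_i = q/n_i, so the layer transit time is t_i = b_i·n_i / q:
  layer 1 (fractured sandstone): t_1 = 10.4 × 0.05 / 0.2675 = 1.944 d
  layer 2 (weathered basalt): t_2 = 6.71 × 0.15 / 0.2675 = 3.763 d
Total t = Σ t_i = 5.707 days.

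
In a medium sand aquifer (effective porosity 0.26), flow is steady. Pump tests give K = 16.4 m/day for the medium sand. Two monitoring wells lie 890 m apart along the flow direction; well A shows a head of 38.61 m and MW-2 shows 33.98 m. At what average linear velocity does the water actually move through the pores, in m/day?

0.328

Hydraulic gradient i = (38.61 − 33.98) / 890 = 4.63 / 890 = 0.005202.
Darcy flux q = K · i = 16.40 × 0.005202 = 0.08532 m/day.
Seepage velocity v = q / n_e = 0.08532 / 0.26 = 0.3281 m/day.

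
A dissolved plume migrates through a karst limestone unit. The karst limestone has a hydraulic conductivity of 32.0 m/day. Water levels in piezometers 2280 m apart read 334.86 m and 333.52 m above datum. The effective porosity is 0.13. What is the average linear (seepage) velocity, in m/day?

Hydraulic gradient i = (334.86 − 333.52) / 2280 = 1.34 / 2280 = 0.0005877.
Darcy flux q = K · i = 32.00 × 0.0005877 = 0.01881 m/day.
Seepage velocity v = q / n_e = 0.01881 / 0.13 = 0.1447 m/day.

0.145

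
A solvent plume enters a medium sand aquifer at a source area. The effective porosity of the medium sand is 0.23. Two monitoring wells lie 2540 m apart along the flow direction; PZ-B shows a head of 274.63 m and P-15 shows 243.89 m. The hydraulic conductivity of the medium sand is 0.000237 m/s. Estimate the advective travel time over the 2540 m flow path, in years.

6.45

Convert K: 0.000237 m/s × 86400 = 20.48 m/day.
Hydraulic gradient i = (274.63 − 243.89) / 2540 = 30.74 / 2540 = 0.01210.
Darcy flux q = K · i = 20.48 × 0.01210 = 0.2478 m/day.
Seepage velocity v = q / n_e = 0.2478 / 0.23 = 1.077 m/day.
Travel time t = L / v = 2540 / 1.077 = 2357 days = 6.454 years.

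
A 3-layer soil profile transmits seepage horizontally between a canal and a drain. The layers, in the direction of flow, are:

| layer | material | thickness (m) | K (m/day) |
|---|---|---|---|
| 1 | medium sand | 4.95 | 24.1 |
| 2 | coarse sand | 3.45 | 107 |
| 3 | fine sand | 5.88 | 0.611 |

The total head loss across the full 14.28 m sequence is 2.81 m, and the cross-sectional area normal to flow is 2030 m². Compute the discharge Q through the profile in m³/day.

Flow is perpendicular to layering, so the layers act in series and the equivalent K is the thickness-weighted harmonic mean.
Total thickness L = 4.95 + 3.45 + 5.88 = 14.28 m.
Σ(b_i/K_i) = 4.95/24.1 + 3.45/107 + 5.88/0.611 = 9.861 d.
K_eq = L / Σ(b_i/K_i) = 14.28 / 9.861 = 1.448 m/day.
Q = K_eq · A · (Δh/L) = 1.448 × 2030 × (2.81/14.28) = 578.5 m³/day.

578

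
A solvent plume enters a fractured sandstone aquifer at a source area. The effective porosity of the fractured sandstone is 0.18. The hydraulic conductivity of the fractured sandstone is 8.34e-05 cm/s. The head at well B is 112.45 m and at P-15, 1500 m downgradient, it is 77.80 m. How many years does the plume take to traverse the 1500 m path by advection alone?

444

Convert K: 8.34e-05 cm/s × 864 = 0.07206 m/day.
Hydraulic gradient i = (112.45 − 77.80) / 1500 = 34.65 / 1500 = 0.02310.
Darcy flux q = K · i = 0.07206 × 0.02310 = 0.001665 m/day.
Seepage velocity v = q / n_e = 0.001665 / 0.18 = 0.009247 m/day.
Travel time t = L / v = 1500 / 0.009247 = 1.622e+05 days = 444.1 years.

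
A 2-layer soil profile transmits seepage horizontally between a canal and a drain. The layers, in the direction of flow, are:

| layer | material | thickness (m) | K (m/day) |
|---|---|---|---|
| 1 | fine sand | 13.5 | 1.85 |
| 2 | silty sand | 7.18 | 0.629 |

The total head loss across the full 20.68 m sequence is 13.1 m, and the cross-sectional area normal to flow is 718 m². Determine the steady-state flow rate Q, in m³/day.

503

Flow is perpendicular to layering, so the layers act in series and the equivalent K is the thickness-weighted harmonic mean.
Total thickness L = 13.5 + 7.18 = 20.68 m.
Σ(b_i/K_i) = 13.5/1.85 + 7.18/0.629 = 18.71 d.
K_eq = L / Σ(b_i/K_i) = 20.68 / 18.71 = 1.105 m/day.
Q = K_eq · A · (Δh/L) = 1.105 × 718 × (13.1/20.68) = 502.7 m³/day.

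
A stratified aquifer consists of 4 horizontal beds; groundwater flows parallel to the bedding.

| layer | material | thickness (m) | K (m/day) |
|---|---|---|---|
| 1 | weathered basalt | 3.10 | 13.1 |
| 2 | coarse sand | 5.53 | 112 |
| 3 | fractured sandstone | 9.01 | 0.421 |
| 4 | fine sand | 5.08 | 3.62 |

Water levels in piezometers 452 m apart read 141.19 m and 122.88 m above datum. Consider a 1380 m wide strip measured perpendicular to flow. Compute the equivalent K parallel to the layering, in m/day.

30.0

Flow is parallel to layering, so each bed carries its own Darcy discharge and the transmissivities add.
Σ(K_i·b_i) = 13.1×3.10 + 112×5.53 + 0.421×9.01 + 3.62×5.08 = 682.2 m²/day.
Total thickness b = 22.72 m, so K_eq = Σ(K_i·b_i)/b = 30.02 m/day.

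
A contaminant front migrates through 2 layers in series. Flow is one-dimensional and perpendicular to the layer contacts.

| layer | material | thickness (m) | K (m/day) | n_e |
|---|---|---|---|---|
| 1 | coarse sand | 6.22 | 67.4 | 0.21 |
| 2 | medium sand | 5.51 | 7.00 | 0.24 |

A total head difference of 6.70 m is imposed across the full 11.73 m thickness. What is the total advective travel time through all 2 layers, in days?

0.345

With flow normal to the layers, continuity requires the same specific discharge q through every layer.
Σ(b_i/K_i) = 6.22/67.4 + 5.51/7.00 = 0.8794 d.
q = Δh / Σ(b_i/K_i) = 6.70 / 0.8794 = 7.619 m/day.
In each layer the seepage velocity is v_i = q/n_i, so the layer transit time is t_i = b_i·n_i / q:
  layer 1 (coarse sand): t_1 = 6.22 × 0.21 / 7.619 = 0.1714 d
  layer 2 (medium sand): t_2 = 5.51 × 0.24 / 7.619 = 0.1736 d
Total t = Σ t_i = 0.3450 days.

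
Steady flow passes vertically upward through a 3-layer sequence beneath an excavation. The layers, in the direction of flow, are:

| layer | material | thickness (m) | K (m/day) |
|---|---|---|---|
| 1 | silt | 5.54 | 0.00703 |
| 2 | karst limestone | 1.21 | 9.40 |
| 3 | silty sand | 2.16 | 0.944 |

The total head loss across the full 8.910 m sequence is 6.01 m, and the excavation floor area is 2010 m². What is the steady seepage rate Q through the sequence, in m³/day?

15.3

Flow is perpendicular to layering, so the layers act in series and the equivalent K is the thickness-weighted harmonic mean.
Total thickness L = 5.54 + 1.21 + 2.16 = 8.910 m.
Σ(b_i/K_i) = 5.54/0.00703 + 1.21/9.40 + 2.16/0.944 = 790.5 d.
K_eq = L / Σ(b_i/K_i) = 8.910 / 790.5 = 0.01127 m/day.
Q = K_eq · A · (Δh/L) = 0.01127 × 2010 × (6.01/8.910) = 15.28 m³/day.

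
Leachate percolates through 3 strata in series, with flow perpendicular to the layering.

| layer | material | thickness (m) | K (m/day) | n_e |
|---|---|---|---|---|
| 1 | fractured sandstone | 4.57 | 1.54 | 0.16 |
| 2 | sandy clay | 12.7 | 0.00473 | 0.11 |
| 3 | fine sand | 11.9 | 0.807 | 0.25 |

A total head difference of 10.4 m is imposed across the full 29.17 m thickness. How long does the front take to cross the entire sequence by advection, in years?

With flow normal to the layers, continuity requires the same specific discharge q through every layer.
Σ(b_i/K_i) = 4.57/1.54 + 12.7/0.00473 + 11.9/0.807 = 2703 d.
q = Δh / Σ(b_i/K_i) = 10.4 / 2703 = 0.003848 m/day.
In each layer the seepage velocity is v_i = q/n_i, so the layer transit time is t_i = b_i·n_i / q:
  layer 1 (fractured sandstone): t_1 = 4.57 × 0.16 / 0.003848 = 190.0 d
  layer 2 (sandy clay): t_2 = 12.7 × 0.11 / 0.003848 = 363.0 d
  layer 3 (fine sand): t_3 = 11.9 × 0.25 / 0.003848 = 773.1 d
Total t = Σ t_i = 1326 days = 3.631 years.

3.63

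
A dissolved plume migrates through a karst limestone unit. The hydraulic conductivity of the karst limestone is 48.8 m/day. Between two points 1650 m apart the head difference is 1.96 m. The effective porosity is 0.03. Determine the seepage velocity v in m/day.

1.93

Hydraulic gradient i = Δh / L = 1.96 / 1650 = 0.001188.
Darcy flux q = K · i = 48.80 × 0.001188 = 0.05797 m/day.
Seepage velocity v = q / n_e = 0.05797 / 0.03 = 1.932 m/day.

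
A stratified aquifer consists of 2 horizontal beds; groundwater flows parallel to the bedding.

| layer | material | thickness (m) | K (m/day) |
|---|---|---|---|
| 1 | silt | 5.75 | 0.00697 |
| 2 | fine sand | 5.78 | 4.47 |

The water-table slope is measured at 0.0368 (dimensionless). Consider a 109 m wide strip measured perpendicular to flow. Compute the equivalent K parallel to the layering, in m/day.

2.24

Flow is parallel to layering, so each bed carries its own Darcy discharge and the transmissivities add.
Σ(K_i·b_i) = 0.00697×5.75 + 4.47×5.78 = 25.88 m²/day.
Total thickness b = 11.53 m, so K_eq = Σ(K_i·b_i)/b = 2.244 m/day.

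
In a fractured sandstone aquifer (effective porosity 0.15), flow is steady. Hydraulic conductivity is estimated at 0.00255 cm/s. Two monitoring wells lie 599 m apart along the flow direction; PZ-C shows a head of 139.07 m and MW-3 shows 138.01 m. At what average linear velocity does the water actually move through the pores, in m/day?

0.0260

Convert K: 0.00255 cm/s × 864 = 2.203 m/day.
Hydraulic gradient i = (139.07 − 138.01) / 599 = 1.06 / 599 = 0.001770.
Darcy flux q = K · i = 2.203 × 0.001770 = 0.003899 m/day.
Seepage velocity v = q / n_e = 0.003899 / 0.15 = 0.02599 m/day.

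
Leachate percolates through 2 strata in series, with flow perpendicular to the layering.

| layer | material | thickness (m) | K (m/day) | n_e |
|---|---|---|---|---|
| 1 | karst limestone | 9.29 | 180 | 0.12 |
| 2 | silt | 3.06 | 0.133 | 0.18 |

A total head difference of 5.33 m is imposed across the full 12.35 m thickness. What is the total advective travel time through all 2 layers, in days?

With flow normal to the layers, continuity requires the same specific discharge q through every layer.
Σ(b_i/K_i) = 9.29/180 + 3.06/0.133 = 23.06 d.
q = Δh / Σ(b_i/K_i) = 5.33 / 23.06 = 0.2311 m/day.
In each layer the seepage velocity is v_i = q/n_i, so the layer transit time is t_i = b_i·n_i / q:
  layer 1 (karst limestone): t_1 = 9.29 × 0.12 / 0.2311 = 4.823 d
  layer 2 (silt): t_2 = 3.06 × 0.18 / 0.2311 = 2.383 d
Total t = Σ t_i = 7.206 days.

7.21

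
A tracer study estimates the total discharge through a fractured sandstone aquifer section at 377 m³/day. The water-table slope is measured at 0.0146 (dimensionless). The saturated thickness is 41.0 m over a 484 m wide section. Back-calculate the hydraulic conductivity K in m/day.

1.30

Cross-sectional area A = 484 × 41.0 = 19844 m².
Hydraulic gradient i = 0.0146.
From Q = K·A·i, K = Q / (A·i) = 377 / (19844 × 0.01460) = 1.301 m/day.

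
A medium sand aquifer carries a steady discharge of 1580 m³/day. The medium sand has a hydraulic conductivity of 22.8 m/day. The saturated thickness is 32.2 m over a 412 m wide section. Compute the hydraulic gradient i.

Cross-sectional area A = 412 × 32.2 = 13266 m².
From Q = K·A·i, i = Q / (K·A) = 1580 / (22.80 × 13266) = 0.005224.

0.00522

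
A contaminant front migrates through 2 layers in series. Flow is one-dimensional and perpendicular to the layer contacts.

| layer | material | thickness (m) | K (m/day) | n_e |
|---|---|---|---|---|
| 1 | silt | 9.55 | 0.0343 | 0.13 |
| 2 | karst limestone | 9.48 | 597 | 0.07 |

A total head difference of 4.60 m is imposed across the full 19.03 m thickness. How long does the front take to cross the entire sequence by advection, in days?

With flow normal to the layers, continuity requires the same specific discharge q through every layer.
Σ(b_i/K_i) = 9.55/0.0343 + 9.48/597 = 278.4 d.
q = Δh / Σ(b_i/K_i) = 4.60 / 278.4 = 0.01652 m/day.
In each layer the seepage velocity is v_i = q/n_i, so the layer transit time is t_i = b_i·n_i / q:
  layer 1 (silt): t_1 = 9.55 × 0.13 / 0.01652 = 75.15 d
  layer 2 (karst limestone): t_2 = 9.48 × 0.07 / 0.01652 = 40.17 d
Total t = Σ t_i = 115.3 days.

115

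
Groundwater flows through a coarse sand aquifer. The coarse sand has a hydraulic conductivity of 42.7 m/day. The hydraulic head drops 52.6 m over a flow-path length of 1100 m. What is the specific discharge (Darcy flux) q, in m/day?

Hydraulic gradient i = Δh / L = 52.6 / 1100 = 0.04782.
Specific discharge q = K · i = 42.70 × 0.04782 = 2.042 m/day.

2.04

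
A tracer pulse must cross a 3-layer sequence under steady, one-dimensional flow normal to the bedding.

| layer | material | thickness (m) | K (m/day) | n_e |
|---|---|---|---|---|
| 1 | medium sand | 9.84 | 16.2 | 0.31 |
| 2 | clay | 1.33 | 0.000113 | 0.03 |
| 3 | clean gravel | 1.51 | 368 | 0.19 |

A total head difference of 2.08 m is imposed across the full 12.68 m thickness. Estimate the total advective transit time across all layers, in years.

52.3

With flow normal to the layers, continuity requires the same specific discharge q through every layer.
Σ(b_i/K_i) = 9.84/16.2 + 1.33/0.000113 + 1.51/368 = 11771 d.
q = Δh / Σ(b_i/K_i) = 2.08 / 11771 = 0.0001767 m/day.
In each layer the seepage velocity is v_i = q/n_i, so the layer transit time is t_i = b_i·n_i / q:
  layer 1 (medium sand): t_1 = 9.84 × 0.31 / 0.0001767 = 17262 d
  layer 2 (clay): t_2 = 1.33 × 0.03 / 0.0001767 = 225.8 d
  layer 3 (clean gravel): t_3 = 1.51 × 0.19 / 0.0001767 = 1624 d
Total t = Σ t_i = 19111 days = 52.32 years.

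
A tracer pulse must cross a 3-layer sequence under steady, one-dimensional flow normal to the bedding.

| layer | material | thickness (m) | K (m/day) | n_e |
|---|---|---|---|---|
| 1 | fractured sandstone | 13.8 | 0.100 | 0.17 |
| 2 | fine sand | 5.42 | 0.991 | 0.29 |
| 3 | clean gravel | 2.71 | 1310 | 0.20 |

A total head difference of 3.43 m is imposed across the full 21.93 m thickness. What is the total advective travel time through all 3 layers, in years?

0.511

With flow normal to the layers, continuity requires the same specific discharge q through every layer.
Σ(b_i/K_i) = 13.8/0.100 + 5.42/0.991 + 2.71/1310 = 143.5 d.
q = Δh / Σ(b_i/K_i) = 3.43 / 143.5 = 0.02391 m/day.
In each layer the seepage velocity is v_i = q/n_i, so the layer transit time is t_i = b_i·n_i / q:
  layer 1 (fractured sandstone): t_1 = 13.8 × 0.17 / 0.02391 = 98.13 d
  layer 2 (fine sand): t_2 = 5.42 × 0.29 / 0.02391 = 65.75 d
  layer 3 (clean gravel): t_3 = 2.71 × 0.20 / 0.02391 = 22.67 d
Total t = Σ t_i = 186.5 days = 0.5107 years.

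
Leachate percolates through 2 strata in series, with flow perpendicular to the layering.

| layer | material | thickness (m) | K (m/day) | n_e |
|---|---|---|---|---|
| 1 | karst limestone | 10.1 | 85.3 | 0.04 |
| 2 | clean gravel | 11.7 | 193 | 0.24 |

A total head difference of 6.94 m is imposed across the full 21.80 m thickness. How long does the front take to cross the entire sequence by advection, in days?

With flow normal to the layers, continuity requires the same specific discharge q through every layer.
Σ(b_i/K_i) = 10.1/85.3 + 11.7/193 = 0.1790 d.
q = Δh / Σ(b_i/K_i) = 6.94 / 0.1790 = 38.77 m/day.
In each layer the seepage velocity is v_i = q/n_i, so the layer transit time is t_i = b_i·n_i / q:
  layer 1 (karst limestone): t_1 = 10.1 × 0.04 / 38.77 = 0.01042 d
  layer 2 (clean gravel): t_2 = 11.7 × 0.24 / 38.77 = 0.07244 d
Total t = Σ t_i = 0.08286 days.

0.0829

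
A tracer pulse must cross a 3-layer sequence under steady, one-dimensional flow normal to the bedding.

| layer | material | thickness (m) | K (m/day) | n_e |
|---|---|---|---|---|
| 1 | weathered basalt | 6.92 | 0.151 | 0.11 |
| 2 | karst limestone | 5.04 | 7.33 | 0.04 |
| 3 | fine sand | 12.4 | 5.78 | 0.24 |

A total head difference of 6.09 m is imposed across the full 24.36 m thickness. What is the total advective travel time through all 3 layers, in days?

31.5

With flow normal to the layers, continuity requires the same specific discharge q through every layer.
Σ(b_i/K_i) = 6.92/0.151 + 5.04/7.33 + 12.4/5.78 = 48.66 d.
q = Δh / Σ(b_i/K_i) = 6.09 / 48.66 = 0.1252 m/day.
In each layer the seepage velocity is v_i = q/n_i, so the layer transit time is t_i = b_i·n_i / q:
  layer 1 (weathered basalt): t_1 = 6.92 × 0.11 / 0.1252 = 6.082 d
  layer 2 (karst limestone): t_2 = 5.04 × 0.04 / 0.1252 = 1.611 d
  layer 3 (fine sand): t_3 = 12.4 × 0.24 / 0.1252 = 23.78 d
Total t = Σ t_i = 31.47 days.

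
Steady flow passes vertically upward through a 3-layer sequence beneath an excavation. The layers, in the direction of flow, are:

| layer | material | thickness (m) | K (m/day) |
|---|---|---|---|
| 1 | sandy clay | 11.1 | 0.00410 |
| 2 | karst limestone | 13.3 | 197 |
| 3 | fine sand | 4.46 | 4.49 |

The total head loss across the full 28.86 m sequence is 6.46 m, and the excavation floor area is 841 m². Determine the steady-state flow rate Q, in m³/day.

Flow is perpendicular to layering, so the layers act in series and the equivalent K is the thickness-weighted harmonic mean.
Total thickness L = 11.1 + 13.3 + 4.46 = 28.86 m.
Σ(b_i/K_i) = 11.1/0.00410 + 13.3/197 + 4.46/4.49 = 2708 d.
K_eq = L / Σ(b_i/K_i) = 28.86 / 2708 = 0.01066 m/day.
Q = K_eq · A · (Δh/L) = 0.01066 × 841 × (6.46/28.86) = 2.006 m³/day.

2.01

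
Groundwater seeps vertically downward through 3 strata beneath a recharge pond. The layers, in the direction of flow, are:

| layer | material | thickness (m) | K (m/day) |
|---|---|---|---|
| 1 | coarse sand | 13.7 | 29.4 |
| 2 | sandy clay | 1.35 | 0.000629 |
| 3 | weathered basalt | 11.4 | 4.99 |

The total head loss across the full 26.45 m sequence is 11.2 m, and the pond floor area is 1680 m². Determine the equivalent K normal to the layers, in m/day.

Flow is perpendicular to layering, so the layers act in series and the equivalent K is the thickness-weighted harmonic mean.
Total thickness L = 13.7 + 1.35 + 11.4 = 26.45 m.
Σ(b_i/K_i) = 13.7/29.4 + 1.35/0.000629 + 11.4/4.99 = 2149 d.
K_eq = L / Σ(b_i/K_i) = 26.45 / 2149 = 0.01231 m/day.

0.0123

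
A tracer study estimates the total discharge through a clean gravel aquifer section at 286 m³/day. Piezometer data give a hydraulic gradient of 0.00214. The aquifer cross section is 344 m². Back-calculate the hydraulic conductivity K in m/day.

389

Hydraulic gradient i = 0.00214.
From Q = K·A·i, K = Q / (A·i) = 286 / (344.0 × 0.002140) = 388.5 m/day.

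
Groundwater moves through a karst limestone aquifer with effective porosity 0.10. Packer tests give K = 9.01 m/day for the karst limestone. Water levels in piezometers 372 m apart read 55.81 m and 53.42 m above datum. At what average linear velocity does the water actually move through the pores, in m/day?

0.579

Hydraulic gradient i = (55.81 − 53.42) / 372 = 2.39 / 372 = 0.006425.
Darcy flux q = K · i = 9.010 × 0.006425 = 0.05789 m/day.
Seepage velocity v = q / n_e = 0.05789 / 0.10 = 0.5789 m/day.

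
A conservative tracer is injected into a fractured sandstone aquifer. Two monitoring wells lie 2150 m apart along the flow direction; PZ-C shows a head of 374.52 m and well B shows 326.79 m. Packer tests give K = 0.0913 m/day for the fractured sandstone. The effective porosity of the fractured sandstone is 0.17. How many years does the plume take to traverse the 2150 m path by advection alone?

Hydraulic gradient i = (374.52 − 326.79) / 2150 = 47.73 / 2150 = 0.02220.
Darcy flux q = K · i = 0.09130 × 0.02220 = 0.002027 m/day.
Seepage velocity v = q / n_e = 0.002027 / 0.17 = 0.01192 m/day.
Travel time t = L / v = 2150 / 0.01192 = 1.803e+05 days = 493.7 years.

494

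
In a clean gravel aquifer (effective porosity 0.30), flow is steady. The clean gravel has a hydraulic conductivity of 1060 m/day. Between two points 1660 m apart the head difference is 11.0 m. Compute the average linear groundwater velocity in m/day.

23.4

Hydraulic gradient i = Δh / L = 11.0 / 1660 = 0.006627.
Darcy flux q = K · i = 1060 × 0.006627 = 7.024 m/day.
Seepage velocity v = q / n_e = 7.024 / 0.30 = 23.41 m/day.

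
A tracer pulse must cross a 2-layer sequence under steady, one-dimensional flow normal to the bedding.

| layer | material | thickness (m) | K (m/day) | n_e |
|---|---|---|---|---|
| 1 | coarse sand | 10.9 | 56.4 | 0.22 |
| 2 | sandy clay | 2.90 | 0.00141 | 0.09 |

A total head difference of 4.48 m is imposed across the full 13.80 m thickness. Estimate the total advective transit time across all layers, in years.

With flow normal to the layers, continuity requires the same specific discharge q through every layer.
Σ(b_i/K_i) = 10.9/56.4 + 2.90/0.00141 = 2057 d.
q = Δh / Σ(b_i/K_i) = 4.48 / 2057 = 0.002178 m/day.
In each layer the seepage velocity is v_i = q/n_i, so the layer transit time is t_i = b_i·n_i / q:
  layer 1 (coarse sand): t_1 = 10.9 × 0.22 / 0.002178 = 1101 d
  layer 2 (sandy clay): t_2 = 2.90 × 0.09 / 0.002178 = 119.8 d
Total t = Σ t_i = 1221 days = 3.342 years.

3.34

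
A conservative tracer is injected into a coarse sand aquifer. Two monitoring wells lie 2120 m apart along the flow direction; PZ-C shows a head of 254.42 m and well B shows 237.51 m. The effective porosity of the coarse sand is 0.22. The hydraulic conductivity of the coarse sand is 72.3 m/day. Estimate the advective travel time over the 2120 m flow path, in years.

2.21

Hydraulic gradient i = (254.42 − 237.51) / 2120 = 16.91 / 2120 = 0.007976.
Darcy flux q = K · i = 72.30 × 0.007976 = 0.5767 m/day.
Seepage velocity v = q / n_e = 0.5767 / 0.22 = 2.621 m/day.
Travel time t = L / v = 2120 / 2.621 = 808.7 days = 2.214 years.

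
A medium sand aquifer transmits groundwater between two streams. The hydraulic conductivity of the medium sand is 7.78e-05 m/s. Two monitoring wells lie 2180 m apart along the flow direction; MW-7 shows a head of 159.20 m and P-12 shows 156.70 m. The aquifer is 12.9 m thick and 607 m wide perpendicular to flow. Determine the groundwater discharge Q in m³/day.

Convert K: 7.78e-05 m/s × 86400 = 6.722 m/day.
Cross-sectional area A = 607 × 12.9 = 7830 m².
Hydraulic gradient i = (159.20 − 156.70) / 2180 = 2.5 / 2180 = 0.001147.
Darcy's law: Q = K · A · i = 6.722 × 7830 × 0.001147 = 60.36 m³/day.

60.4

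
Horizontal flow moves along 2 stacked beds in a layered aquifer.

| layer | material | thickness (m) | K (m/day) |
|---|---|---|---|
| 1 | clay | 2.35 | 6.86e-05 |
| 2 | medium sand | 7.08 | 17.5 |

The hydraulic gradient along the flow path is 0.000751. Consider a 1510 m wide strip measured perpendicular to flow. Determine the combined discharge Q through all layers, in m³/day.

141

Flow is parallel to layering, so each bed carries its own Darcy discharge and the transmissivities add.
Σ(K_i·b_i) = 6.86e-05×2.35 + 17.5×7.08 = 123.9 m²/day.
Hydraulic gradient i = 0.000751.
Q = Σ(K_i·b_i) · W · i = 123.9 × 1510 × 0.0007510 = 140.5 m³/day.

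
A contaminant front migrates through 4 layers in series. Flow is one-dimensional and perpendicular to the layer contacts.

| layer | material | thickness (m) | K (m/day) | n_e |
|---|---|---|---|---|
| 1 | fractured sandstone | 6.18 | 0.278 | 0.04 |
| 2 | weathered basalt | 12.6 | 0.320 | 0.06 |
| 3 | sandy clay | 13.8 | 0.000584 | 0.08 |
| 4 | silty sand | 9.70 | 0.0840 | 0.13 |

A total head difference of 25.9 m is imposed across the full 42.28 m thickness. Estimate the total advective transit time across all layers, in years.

With flow normal to the layers, continuity requires the same specific discharge q through every layer.
Σ(b_i/K_i) = 6.18/0.278 + 12.6/0.320 + 13.8/0.000584 + 9.70/0.0840 = 23807 d.
q = Δh / Σ(b_i/K_i) = 25.9 / 23807 = 0.001088 m/day.
In each layer the seepage velocity is v_i = q/n_i, so the layer transit time is t_i = b_i·n_i / q:
  layer 1 (fractured sandstone): t_1 = 6.18 × 0.04 / 0.001088 = 227.2 d
  layer 2 (weathered basalt): t_2 = 12.6 × 0.06 / 0.001088 = 694.9 d
  layer 3 (sandy clay): t_3 = 13.8 × 0.08 / 0.001088 = 1015 d
  layer 4 (silty sand): t_4 = 9.70 × 0.13 / 0.001088 = 1159 d
Total t = Σ t_i = 3096 days = 8.476 years.

8.48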